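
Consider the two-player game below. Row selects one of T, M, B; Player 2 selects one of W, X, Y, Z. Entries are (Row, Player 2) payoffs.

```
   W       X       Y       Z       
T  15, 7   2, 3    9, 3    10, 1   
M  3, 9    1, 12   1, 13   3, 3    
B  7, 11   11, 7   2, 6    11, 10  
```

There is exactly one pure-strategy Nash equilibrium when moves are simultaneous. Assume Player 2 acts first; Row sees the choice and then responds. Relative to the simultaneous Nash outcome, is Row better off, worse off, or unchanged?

worse off

Work backward from Row's decision.
- W: BR = T, leader payoff 7.
- X: BR = B, leader payoff 7.
- Y: BR = T, leader payoff 3.
- Z: BR = B, leader payoff 10.
Among 7, 7, 3, 10, the best is 10 at Z. Subgame-perfect outcome: (B, Z) with payoffs (11, 10).
Under simultaneous play:
Row's best replies: W→T; X→B; Y→T; Z→B.
Player 2's best replies: T→W; M→Y; B→W.
Only (T, W) has each player best-responding; Nash payoffs (15, 7).
Row earns 11 sequentially versus 15 at the Nash outcome: worse off.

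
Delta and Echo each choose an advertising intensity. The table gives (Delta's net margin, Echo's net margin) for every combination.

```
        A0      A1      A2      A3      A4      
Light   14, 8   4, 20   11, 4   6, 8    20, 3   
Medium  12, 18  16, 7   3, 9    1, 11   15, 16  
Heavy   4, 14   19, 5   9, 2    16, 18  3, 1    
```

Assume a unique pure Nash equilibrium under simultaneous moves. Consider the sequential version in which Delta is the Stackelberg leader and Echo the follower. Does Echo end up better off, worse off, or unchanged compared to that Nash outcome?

unchanged

Solve by backward induction (Delta leads).
- Light → Echo plays A1 (best of 8, 20, 4, 8, 3); Delta gets 4.
- Medium → Echo plays A0 (best of 18, 7, 9, 11, 16); Delta gets 12.
- Heavy → Echo plays A3 (best of 14, 5, 2, 18, 1); Delta gets 16.
Among 4, 12, 16, the best is 16 at Heavy. Subgame-perfect outcome: (Heavy, A3) with payoffs (16, 18).
Under simultaneous play:
Delta's best replies: A0→Light; A1→Heavy; A2→Light; A3→Heavy; A4→Light.
Echo's best replies: Light→A1; Medium→A0; Heavy→A3.
Only (Heavy, A3) has each player best-responding; Nash payoffs (16, 18).
Echo earns 18 sequentially versus 18 at the Nash outcome: unchanged.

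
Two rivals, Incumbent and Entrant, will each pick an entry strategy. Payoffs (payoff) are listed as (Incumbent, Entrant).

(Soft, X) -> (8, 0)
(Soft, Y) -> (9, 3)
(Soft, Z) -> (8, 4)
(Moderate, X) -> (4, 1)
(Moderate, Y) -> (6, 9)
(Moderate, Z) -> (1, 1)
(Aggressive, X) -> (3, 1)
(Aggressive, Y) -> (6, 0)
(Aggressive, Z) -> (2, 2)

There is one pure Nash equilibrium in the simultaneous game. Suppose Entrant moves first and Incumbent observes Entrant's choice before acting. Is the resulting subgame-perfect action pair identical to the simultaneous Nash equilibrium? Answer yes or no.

Backward induction with Entrant moving first.
- X: BR = Soft, leader payoff 0.
- Y: BR = Soft, leader payoff 3.
- Z: BR = Soft, leader payoff 4.
Among 0, 3, 4, the best is 4 at Z. Subgame-perfect outcome: (Soft, Z) with payoffs (8, 4).
Under simultaneous play:
Incumbent's best replies: X→Soft; Y→Soft; Z→Soft.
Entrant's best replies: Soft→Z; Moderate→Y; Aggressive→Z.
The unique mutual best reply is (Soft, Z), giving (8, 4).
Sequential outcome (Soft, Z) coincides with the Nash profile (Soft, Z).

yes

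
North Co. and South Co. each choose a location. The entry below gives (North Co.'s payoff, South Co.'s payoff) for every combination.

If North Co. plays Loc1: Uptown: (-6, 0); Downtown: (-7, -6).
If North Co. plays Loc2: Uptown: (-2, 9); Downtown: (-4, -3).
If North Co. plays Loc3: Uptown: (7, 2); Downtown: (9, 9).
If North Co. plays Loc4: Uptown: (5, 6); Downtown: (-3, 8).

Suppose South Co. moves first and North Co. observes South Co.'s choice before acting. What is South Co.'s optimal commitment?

North Co. best-responds to each possible South Co. move:
- Uptown: BR = Loc3, leader payoff 2.
- Downtown: BR = Loc3, leader payoff 9.
Maximizing over 2, 9, South Co. chooses Downtown. Subgame-perfect outcome: (Loc3, Downtown) with payoffs (9, 9).

Downtown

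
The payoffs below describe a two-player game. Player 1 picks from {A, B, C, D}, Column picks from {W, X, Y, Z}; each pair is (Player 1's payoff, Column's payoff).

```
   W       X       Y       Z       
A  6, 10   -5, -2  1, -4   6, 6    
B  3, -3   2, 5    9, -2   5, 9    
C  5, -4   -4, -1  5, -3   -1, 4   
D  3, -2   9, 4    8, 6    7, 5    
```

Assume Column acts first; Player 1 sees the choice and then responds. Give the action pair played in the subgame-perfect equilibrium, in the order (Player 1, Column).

Player 1 best-responds to each possible Column move:
- W: BR = A, leader payoff 10.
- X: BR = D, leader payoff 4.
- Y: BR = B, leader payoff -2.
- Z: BR = D, leader payoff 5.
Maximizing over 10, 4, -2, 5, Column chooses W. Subgame-perfect outcome: (A, W) with payoffs (6, 10).

(A, W)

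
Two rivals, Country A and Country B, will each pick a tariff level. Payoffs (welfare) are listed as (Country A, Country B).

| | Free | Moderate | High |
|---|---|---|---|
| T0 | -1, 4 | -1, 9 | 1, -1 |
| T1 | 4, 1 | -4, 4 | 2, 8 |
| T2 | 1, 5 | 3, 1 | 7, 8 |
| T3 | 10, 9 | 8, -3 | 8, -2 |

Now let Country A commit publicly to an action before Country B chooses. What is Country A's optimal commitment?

Solve by backward induction (Country A leads).
- T0: Country B compares 4, 9, -1 and picks Moderate; Country A would get -1.
- T1: Country B compares 1, 4, 8 and picks High; Country A would get 2.
- T2: Country B compares 5, 1, 8 and picks High; Country A would get 7.
- T3: Country B compares 9, -3, -2 and picks Free; Country A would get 10.
Maximizing over -1, 2, 7, 10, Country A chooses T3. Subgame-perfect outcome: (T3, Free) with payoffs (10, 9).

T3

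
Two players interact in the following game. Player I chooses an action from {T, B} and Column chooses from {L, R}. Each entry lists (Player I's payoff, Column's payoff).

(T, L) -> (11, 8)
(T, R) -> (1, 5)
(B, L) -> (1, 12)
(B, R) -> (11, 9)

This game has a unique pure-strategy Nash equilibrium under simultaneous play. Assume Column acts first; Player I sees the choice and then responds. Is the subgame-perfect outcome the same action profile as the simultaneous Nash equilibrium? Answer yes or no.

Backward induction with Column moving first.
- L: BR = T, leader payoff 8.
- R: BR = B, leader payoff 9.
Column's induced payoffs are 8, 9, so Column commits to R. Subgame-perfect outcome: (B, R) with payoffs (11, 9).
Under simultaneous play:
Player I's best replies: L→T; R→B.
Column's best replies: T→L; B→L.
The unique mutual best reply is (T, L), giving (11, 8).
Sequential outcome (B, R) differs from the Nash profile (T, L).

no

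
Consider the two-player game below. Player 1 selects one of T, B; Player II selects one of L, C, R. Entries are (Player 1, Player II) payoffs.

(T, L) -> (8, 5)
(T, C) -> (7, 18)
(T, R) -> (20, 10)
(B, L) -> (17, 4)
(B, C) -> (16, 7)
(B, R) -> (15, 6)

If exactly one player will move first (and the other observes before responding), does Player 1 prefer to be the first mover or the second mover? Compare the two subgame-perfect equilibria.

If Player 1 leads: Player II's best replies are T→C, B→C; Player 1's induced payoffs 7, 16; outcome (B, C), payoffs (16, 7).
If Player II leads: Player 1's best replies are L→B, C→B, R→T; Player II's induced payoffs 4, 7, 10; outcome (T, R), payoffs (20, 10).
Player 1 gets 16 moving first and 20 moving second, so Player 1 prefers to move second.

second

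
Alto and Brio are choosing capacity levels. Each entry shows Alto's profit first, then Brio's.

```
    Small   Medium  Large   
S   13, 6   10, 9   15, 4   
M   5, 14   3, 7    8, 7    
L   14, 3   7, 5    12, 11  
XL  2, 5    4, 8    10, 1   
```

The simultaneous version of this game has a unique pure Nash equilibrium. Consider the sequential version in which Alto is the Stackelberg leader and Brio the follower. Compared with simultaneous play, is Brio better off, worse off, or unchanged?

Solve by backward induction (Alto leads).
- S → Brio plays Medium (best of 6, 9, 4); Alto gets 10.
- M → Brio plays Small (best of 14, 7, 7); Alto gets 5.
- L → Brio plays Large (best of 3, 5, 11); Alto gets 12.
- XL → Brio plays Medium (best of 5, 8, 1); Alto gets 4.
Alto's induced payoffs are 10, 5, 12, 4, so Alto commits to L. Subgame-perfect outcome: (L, Large) with payoffs (12, 11).
For the simultaneous game, intersect best replies.
Alto's best replies: Small→L; Medium→S; Large→S.
Brio's best replies: S→Medium; M→Small; L→Large; XL→Medium.
Only (S, Medium) has each player best-responding; Nash payoffs (10, 9).
Brio earns 11 sequentially versus 9 at the Nash outcome: better off.

better off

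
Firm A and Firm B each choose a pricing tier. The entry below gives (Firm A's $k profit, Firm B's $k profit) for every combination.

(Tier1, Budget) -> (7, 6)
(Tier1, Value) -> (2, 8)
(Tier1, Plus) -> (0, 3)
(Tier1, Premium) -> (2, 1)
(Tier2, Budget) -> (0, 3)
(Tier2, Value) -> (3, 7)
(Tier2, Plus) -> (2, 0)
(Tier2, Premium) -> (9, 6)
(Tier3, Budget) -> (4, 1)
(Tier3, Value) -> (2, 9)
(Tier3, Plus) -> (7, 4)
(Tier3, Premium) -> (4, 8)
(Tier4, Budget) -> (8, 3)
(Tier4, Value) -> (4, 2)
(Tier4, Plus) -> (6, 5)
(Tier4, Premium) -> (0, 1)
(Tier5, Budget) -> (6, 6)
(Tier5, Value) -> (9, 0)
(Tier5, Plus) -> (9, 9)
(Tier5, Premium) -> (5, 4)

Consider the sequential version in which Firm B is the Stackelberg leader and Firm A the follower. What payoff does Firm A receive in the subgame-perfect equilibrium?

Firm A best-responds to each possible Firm B move:
- Budget: BR = Tier4, leader payoff 3.
- Value: BR = Tier5, leader payoff 0.
- Plus: BR = Tier5, leader payoff 9.
- Premium: BR = Tier2, leader payoff 6.
Maximizing over 3, 0, 9, 6, Firm B chooses Plus. Subgame-perfect outcome: (Tier5, Plus) with payoffs (9, 9).

9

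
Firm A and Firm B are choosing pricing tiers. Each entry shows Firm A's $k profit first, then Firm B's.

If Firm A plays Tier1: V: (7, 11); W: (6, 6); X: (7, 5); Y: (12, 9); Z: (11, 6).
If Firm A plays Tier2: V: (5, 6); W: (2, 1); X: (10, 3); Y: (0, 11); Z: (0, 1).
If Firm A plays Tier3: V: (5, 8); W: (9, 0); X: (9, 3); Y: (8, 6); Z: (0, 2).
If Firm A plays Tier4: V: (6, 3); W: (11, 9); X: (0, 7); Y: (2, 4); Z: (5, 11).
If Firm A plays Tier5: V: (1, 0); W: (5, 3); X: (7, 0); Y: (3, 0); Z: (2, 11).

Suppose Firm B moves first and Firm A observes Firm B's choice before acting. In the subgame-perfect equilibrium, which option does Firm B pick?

Firm A best-responds to each possible Firm B move:
- V: Firm A compares 7, 5, 5, 6, 1 and picks Tier1; Firm B would get 11.
- W: Firm A compares 6, 2, 9, 11, 5 and picks Tier4; Firm B would get 9.
- X: Firm A compares 7, 10, 9, 0, 7 and picks Tier2; Firm B would get 3.
- Y: Firm A compares 12, 0, 8, 2, 3 and picks Tier1; Firm B would get 9.
- Z: Firm A compares 11, 0, 0, 5, 2 and picks Tier1; Firm B would get 6.
Maximizing over 11, 9, 3, 9, 6, Firm B chooses V. Subgame-perfect outcome: (Tier1, V) with payoffs (7, 11).

V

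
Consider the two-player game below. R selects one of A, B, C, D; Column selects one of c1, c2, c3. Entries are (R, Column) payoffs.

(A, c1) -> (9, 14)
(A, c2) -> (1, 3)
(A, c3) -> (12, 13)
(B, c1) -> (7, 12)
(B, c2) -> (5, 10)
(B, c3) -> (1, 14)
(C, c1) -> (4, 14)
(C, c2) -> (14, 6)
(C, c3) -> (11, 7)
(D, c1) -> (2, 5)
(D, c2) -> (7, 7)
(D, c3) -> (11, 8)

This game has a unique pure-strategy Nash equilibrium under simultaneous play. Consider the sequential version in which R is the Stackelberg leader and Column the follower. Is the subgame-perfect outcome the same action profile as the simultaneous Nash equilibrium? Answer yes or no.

Work backward from Column's decision.
- A → Column plays c1 (best of 14, 3, 13); R gets 9.
- B → Column plays c3 (best of 12, 10, 14); R gets 1.
- C → Column plays c1 (best of 14, 6, 7); R gets 4.
- D → Column plays c3 (best of 5, 7, 8); R gets 11.
R's induced payoffs are 9, 1, 4, 11, so R commits to D. Subgame-perfect outcome: (D, c3) with payoffs (11, 8).
For the simultaneous game, intersect best replies.
R's best replies: c1→A; c2→C; c3→A.
Column's best replies: A→c1; B→c3; C→c1; D→c3.
Only (A, c1) has each player best-responding; Nash payoffs (9, 14).
Sequential outcome (D, c3) differs from the Nash profile (A, c1).

no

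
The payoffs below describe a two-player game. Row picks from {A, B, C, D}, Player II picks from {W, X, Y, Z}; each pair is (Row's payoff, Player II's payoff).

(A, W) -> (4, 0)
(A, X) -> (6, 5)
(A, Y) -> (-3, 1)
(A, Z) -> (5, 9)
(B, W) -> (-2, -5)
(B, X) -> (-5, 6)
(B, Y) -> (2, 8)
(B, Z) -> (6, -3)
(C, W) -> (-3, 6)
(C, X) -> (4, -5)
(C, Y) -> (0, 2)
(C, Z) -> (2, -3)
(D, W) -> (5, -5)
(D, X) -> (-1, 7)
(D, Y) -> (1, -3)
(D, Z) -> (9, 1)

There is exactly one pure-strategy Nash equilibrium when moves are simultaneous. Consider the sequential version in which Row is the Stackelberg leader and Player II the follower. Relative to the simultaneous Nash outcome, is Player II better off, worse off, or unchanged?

Player II best-responds to each possible Row move:
- A: BR = Z, leader payoff 5.
- B: BR = Y, leader payoff 2.
- C: BR = W, leader payoff -3.
- D: BR = X, leader payoff -1.
Among 5, 2, -3, -1, the best is 5 at A. Subgame-perfect outcome: (A, Z) with payoffs (5, 9).
For the simultaneous game, intersect best replies.
Row's best replies: W→D; X→A; Y→B; Z→D.
Player II's best replies: A→Z; B→Y; C→W; D→X.
Only (B, Y) has each player best-responding; Nash payoffs (2, 8).
Player II earns 9 sequentially versus 8 at the Nash outcome: better off.

better off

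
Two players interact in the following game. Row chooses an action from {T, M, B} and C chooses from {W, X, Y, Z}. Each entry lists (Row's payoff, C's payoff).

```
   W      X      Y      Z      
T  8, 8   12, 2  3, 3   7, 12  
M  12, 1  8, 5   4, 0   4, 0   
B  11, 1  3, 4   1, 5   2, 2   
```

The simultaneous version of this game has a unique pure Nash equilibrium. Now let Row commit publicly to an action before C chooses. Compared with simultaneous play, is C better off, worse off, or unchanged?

worse off

Solve by backward induction (Row leads).
- T → C plays Z (best of 8, 2, 3, 12); Row gets 7.
- M → C plays X (best of 1, 5, 0, 0); Row gets 8.
- B → C plays Y (best of 1, 4, 5, 2); Row gets 1.
Row's induced payoffs are 7, 8, 1, so Row commits to M. Subgame-perfect outcome: (M, X) with payoffs (8, 5).
Now find the simultaneous Nash equilibrium.
Row's best replies: W→M; X→T; Y→M; Z→T.
C's best replies: T→Z; M→X; B→Y.
Only (T, Z) has each player best-responding; Nash payoffs (7, 12).
C earns 5 sequentially versus 12 at the Nash outcome: worse off.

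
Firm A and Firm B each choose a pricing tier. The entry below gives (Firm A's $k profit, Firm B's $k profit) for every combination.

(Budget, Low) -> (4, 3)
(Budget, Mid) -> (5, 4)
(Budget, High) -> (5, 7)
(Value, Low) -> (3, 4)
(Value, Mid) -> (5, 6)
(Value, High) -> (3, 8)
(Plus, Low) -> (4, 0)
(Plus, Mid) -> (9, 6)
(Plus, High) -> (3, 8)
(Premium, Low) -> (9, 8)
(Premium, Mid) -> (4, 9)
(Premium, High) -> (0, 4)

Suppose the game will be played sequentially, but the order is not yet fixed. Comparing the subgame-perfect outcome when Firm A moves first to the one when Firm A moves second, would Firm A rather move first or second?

If Firm A leads: Firm B's best replies are Budget→High, Value→High, Plus→High, Premium→Mid; Firm A's induced payoffs 5, 3, 3, 4; outcome (Budget, High), payoffs (5, 7).
If Firm B leads: Firm A's best replies are Low→Premium, Mid→Plus, High→Budget; Firm B's induced payoffs 8, 6, 7; outcome (Premium, Low), payoffs (9, 8).
Firm A gets 5 moving first and 9 moving second, so Firm A prefers to move second.

second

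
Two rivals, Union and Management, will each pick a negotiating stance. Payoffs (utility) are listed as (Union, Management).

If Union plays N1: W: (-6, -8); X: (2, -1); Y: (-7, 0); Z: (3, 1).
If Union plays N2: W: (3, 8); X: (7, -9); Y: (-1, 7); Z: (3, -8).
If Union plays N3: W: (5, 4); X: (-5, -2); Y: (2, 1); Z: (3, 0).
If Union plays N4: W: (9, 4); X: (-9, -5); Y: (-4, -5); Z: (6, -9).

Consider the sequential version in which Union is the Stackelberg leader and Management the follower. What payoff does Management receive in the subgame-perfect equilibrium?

4

Management best-responds to each possible Union move:
- N1: BR = Z, leader payoff 3.
- N2: BR = W, leader payoff 3.
- N3: BR = W, leader payoff 5.
- N4: BR = W, leader payoff 9.
Union's induced payoffs are 3, 3, 5, 9, so Union commits to N4. Subgame-perfect outcome: (N4, W) with payoffs (9, 4).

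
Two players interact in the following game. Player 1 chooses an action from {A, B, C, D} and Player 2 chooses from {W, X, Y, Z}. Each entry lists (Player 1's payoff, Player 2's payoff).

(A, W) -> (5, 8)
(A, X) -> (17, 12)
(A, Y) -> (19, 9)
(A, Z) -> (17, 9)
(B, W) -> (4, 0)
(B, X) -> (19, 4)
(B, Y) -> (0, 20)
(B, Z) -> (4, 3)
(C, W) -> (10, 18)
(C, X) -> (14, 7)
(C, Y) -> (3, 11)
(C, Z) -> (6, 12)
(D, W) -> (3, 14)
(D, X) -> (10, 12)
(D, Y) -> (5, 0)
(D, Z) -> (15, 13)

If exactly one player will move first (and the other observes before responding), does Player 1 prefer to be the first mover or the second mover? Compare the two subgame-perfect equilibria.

first

If Player 1 leads: Player 2's best replies are A→X, B→Y, C→W, D→W; Player 1's induced payoffs 17, 0, 10, 3; outcome (A, X), payoffs (17, 12).
If Player 2 leads: Player 1's best replies are W→C, X→B, Y→A, Z→A; Player 2's induced payoffs 18, 4, 9, 9; outcome (C, W), payoffs (10, 18).
Player 1 gets 17 moving first and 10 moving second, so Player 1 prefers to move first.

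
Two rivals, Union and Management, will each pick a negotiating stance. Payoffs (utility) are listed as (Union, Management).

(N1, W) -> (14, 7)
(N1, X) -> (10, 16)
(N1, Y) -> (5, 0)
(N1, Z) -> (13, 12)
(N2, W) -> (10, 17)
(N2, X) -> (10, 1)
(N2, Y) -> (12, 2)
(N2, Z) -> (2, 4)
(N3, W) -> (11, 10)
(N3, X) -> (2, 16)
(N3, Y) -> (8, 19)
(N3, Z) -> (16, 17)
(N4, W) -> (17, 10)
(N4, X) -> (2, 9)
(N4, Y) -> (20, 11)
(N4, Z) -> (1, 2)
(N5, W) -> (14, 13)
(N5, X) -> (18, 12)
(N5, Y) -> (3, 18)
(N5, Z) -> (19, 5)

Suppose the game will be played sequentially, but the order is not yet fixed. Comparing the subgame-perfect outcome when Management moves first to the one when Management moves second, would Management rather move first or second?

If Union leads: Management's best replies are N1→X, N2→W, N3→Y, N4→Y, N5→Y; Union's induced payoffs 10, 10, 8, 20, 3; outcome (N4, Y), payoffs (20, 11).
If Management leads: Union's best replies are W→N4, X→N5, Y→N4, Z→N5; Management's induced payoffs 10, 12, 11, 5; outcome (N5, X), payoffs (18, 12).
Management gets 12 moving first and 11 moving second, so Management prefers to move first.

first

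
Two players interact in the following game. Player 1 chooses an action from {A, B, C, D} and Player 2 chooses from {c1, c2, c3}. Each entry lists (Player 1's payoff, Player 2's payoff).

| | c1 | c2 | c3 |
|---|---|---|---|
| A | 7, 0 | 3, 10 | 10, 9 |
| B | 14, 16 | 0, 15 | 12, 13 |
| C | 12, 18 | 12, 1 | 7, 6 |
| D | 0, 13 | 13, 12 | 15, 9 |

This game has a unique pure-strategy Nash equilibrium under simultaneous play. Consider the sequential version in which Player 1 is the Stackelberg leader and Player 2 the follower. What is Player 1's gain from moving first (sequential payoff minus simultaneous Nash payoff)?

Work backward from Player 2's decision.
- A: BR = c2, leader payoff 3.
- B: BR = c1, leader payoff 14.
- C: BR = c1, leader payoff 12.
- D: BR = c1, leader payoff 0.
Player 1's induced payoffs are 3, 14, 12, 0, so Player 1 commits to B. Subgame-perfect outcome: (B, c1) with payoffs (14, 16).
For the simultaneous game, intersect best replies.
Player 1's best replies: c1→B; c2→D; c3→D.
Player 2's best replies: A→c2; B→c1; C→c1; D→c1.
Only (B, c1) has each player best-responding; Nash payoffs (14, 16).
Player 1's commitment gain: 14 − 14 = 0.

0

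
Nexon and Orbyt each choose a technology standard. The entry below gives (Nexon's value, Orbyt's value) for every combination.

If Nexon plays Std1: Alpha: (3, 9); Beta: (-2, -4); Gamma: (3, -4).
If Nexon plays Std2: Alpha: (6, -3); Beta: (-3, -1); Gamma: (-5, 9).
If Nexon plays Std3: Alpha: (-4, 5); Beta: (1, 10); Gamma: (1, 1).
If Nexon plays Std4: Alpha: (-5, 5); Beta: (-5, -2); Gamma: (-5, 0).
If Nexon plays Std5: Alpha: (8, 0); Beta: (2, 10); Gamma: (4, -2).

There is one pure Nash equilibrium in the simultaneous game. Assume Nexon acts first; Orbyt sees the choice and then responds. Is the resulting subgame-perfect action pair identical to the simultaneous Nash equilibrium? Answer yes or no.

no

Backward induction with Nexon moving first.
- Std1 → Orbyt plays Alpha (best of 9, -4, -4); Nexon gets 3.
- Std2 → Orbyt plays Gamma (best of -3, -1, 9); Nexon gets -5.
- Std3 → Orbyt plays Beta (best of 5, 10, 1); Nexon gets 1.
- Std4 → Orbyt plays Alpha (best of 5, -2, 0); Nexon gets -5.
- Std5 → Orbyt plays Beta (best of 0, 10, -2); Nexon gets 2.
Maximizing over 3, -5, 1, -5, 2, Nexon chooses Std1. Subgame-perfect outcome: (Std1, Alpha) with payoffs (3, 9).
For the simultaneous game, intersect best replies.
Nexon's best replies: Alpha→Std5; Beta→Std5; Gamma→Std5.
Orbyt's best replies: Std1→Alpha; Std2→Gamma; Std3→Beta; Std4→Alpha; Std5→Beta.
The unique mutual best reply is (Std5, Beta), giving (2, 10).
Sequential outcome (Std1, Alpha) differs from the Nash profile (Std5, Beta).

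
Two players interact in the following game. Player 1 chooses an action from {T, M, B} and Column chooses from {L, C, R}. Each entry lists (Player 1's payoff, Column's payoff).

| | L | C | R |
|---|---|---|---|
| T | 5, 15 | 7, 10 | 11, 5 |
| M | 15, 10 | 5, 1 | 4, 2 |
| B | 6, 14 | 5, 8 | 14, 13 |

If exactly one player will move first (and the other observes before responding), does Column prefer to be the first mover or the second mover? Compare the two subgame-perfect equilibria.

If Player 1 leads: Column's best replies are T→L, M→L, B→L; Player 1's induced payoffs 5, 15, 6; outcome (M, L), payoffs (15, 10).
If Column leads: Player 1's best replies are L→M, C→T, R→B; Column's induced payoffs 10, 10, 13; outcome (B, R), payoffs (14, 13).
Column gets 13 moving first and 10 moving second, so Column prefers to move first.

first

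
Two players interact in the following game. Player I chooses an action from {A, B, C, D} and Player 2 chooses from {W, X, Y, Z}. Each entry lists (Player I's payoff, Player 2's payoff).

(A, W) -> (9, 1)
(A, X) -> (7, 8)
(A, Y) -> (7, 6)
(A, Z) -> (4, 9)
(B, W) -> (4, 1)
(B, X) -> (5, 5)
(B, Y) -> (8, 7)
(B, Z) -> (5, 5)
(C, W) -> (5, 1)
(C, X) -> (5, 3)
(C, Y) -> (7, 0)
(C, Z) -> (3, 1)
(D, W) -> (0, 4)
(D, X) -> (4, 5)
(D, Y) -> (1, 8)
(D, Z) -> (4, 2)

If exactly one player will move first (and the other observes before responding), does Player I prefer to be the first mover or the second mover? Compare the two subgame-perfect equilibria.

first

If Player I leads: Player 2's best replies are A→Z, B→Y, C→X, D→Y; Player I's induced payoffs 4, 8, 5, 1; outcome (B, Y), payoffs (8, 7).
If Player 2 leads: Player I's best replies are W→A, X→A, Y→B, Z→B; Player 2's induced payoffs 1, 8, 7, 5; outcome (A, X), payoffs (7, 8).
Player I gets 8 moving first and 7 moving second, so Player I prefers to move first.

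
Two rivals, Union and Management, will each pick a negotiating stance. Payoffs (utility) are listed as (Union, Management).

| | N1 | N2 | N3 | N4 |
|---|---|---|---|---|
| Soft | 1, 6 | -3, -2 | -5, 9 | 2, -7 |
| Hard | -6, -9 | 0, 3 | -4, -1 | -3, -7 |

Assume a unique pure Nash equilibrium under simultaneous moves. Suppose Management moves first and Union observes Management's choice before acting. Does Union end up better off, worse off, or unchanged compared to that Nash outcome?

better off

Work backward from Union's decision.
- N1: BR = Soft, leader payoff 6.
- N2: BR = Hard, leader payoff 3.
- N3: BR = Hard, leader payoff -1.
- N4: BR = Soft, leader payoff -7.
Maximizing over 6, 3, -1, -7, Management chooses N1. Subgame-perfect outcome: (Soft, N1) with payoffs (1, 6).
Under simultaneous play:
Union's best replies: N1→Soft; N2→Hard; N3→Hard; N4→Soft.
Management's best replies: Soft→N3; Hard→N2.
The unique mutual best reply is (Hard, N2), giving (0, 3).
Union earns 1 sequentially versus 0 at the Nash outcome: better off.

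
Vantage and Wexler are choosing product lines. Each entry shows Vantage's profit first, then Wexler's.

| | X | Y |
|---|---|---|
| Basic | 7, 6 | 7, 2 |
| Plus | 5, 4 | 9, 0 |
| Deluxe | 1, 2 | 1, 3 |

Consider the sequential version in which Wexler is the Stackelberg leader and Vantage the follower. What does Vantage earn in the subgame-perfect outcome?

Solve by backward induction (Wexler leads).
- X: BR = Basic, leader payoff 6.
- Y: BR = Plus, leader payoff 0.
Wexler's induced payoffs are 6, 0, so Wexler commits to X. Subgame-perfect outcome: (Basic, X) with payoffs (7, 6).

7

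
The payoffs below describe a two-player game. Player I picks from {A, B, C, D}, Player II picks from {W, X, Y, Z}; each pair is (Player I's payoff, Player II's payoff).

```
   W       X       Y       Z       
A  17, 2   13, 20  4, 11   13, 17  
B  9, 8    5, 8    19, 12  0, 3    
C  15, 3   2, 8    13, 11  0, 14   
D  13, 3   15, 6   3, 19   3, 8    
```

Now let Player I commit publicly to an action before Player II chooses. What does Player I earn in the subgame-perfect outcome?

19

Backward induction with Player I moving first.
- A: Player II compares 2, 20, 11, 17 and picks X; Player I would get 13.
- B: Player II compares 8, 8, 12, 3 and picks Y; Player I would get 19.
- C: Player II compares 3, 8, 11, 14 and picks Z; Player I would get 0.
- D: Player II compares 3, 6, 19, 8 and picks Y; Player I would get 3.
Among 13, 19, 0, 3, the best is 19 at B. Subgame-perfect outcome: (B, Y) with payoffs (19, 12).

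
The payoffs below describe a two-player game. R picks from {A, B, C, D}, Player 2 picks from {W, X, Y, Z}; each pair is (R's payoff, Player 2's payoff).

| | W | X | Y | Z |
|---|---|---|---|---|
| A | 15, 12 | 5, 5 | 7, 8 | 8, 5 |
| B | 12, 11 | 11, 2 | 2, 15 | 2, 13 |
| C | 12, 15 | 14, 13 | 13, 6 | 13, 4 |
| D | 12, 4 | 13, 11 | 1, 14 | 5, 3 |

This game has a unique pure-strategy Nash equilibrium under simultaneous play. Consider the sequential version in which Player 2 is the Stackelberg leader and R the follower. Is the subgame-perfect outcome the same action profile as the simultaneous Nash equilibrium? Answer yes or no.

no

Work backward from R's decision.
- W: BR = A, leader payoff 12.
- X: BR = C, leader payoff 13.
- Y: BR = C, leader payoff 6.
- Z: BR = C, leader payoff 4.
Among 12, 13, 6, 4, the best is 13 at X. Subgame-perfect outcome: (C, X) with payoffs (14, 13).
Now find the simultaneous Nash equilibrium.
R's best replies: W→A; X→C; Y→C; Z→C.
Player 2's best replies: A→W; B→Y; C→W; D→Y.
The unique mutual best reply is (A, W), giving (15, 12).
Sequential outcome (C, X) differs from the Nash profile (A, W).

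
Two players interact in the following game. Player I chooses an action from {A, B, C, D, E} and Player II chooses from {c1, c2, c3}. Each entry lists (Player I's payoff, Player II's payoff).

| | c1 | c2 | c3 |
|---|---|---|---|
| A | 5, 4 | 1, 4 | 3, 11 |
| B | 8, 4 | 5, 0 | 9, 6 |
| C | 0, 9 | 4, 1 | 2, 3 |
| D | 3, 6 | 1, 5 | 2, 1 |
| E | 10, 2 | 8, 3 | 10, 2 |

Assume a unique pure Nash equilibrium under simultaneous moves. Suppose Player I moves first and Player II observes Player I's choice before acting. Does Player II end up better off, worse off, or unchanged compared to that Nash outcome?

better off

Backward induction with Player I moving first.
- A → Player II plays c3 (best of 4, 4, 11); Player I gets 3.
- B → Player II plays c3 (best of 4, 0, 6); Player I gets 9.
- C → Player II plays c1 (best of 9, 1, 3); Player I gets 0.
- D → Player II plays c1 (best of 6, 5, 1); Player I gets 3.
- E → Player II plays c2 (best of 2, 3, 2); Player I gets 8.
Maximizing over 3, 9, 0, 3, 8, Player I chooses B. Subgame-perfect outcome: (B, c3) with payoffs (9, 6).
Under simultaneous play:
Player I's best replies: c1→E; c2→E; c3→E.
Player II's best replies: A→c3; B→c3; C→c1; D→c1; E→c2.
Only (E, c2) has each player best-responding; Nash payoffs (8, 3).
Player II earns 6 sequentially versus 3 at the Nash outcome: better off.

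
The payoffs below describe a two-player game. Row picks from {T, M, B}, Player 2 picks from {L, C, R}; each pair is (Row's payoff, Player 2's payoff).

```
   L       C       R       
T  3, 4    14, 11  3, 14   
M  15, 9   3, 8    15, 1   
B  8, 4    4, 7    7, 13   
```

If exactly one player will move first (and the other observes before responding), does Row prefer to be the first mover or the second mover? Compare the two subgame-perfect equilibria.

If Row leads: Player 2's best replies are T→R, M→L, B→R; Row's induced payoffs 3, 15, 7; outcome (M, L), payoffs (15, 9).
If Player 2 leads: Row's best replies are L→M, C→T, R→M; Player 2's induced payoffs 9, 11, 1; outcome (T, C), payoffs (14, 11).
Row gets 15 moving first and 14 moving second, so Row prefers to move first.

first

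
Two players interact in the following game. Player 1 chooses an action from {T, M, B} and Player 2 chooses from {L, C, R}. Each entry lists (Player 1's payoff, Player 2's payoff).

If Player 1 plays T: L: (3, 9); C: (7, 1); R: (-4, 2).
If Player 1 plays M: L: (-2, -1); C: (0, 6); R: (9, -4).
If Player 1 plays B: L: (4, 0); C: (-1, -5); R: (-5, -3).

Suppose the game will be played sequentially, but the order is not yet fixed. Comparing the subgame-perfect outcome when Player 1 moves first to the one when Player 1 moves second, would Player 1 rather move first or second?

second

If Player 1 leads: Player 2's best replies are T→L, M→C, B→L; Player 1's induced payoffs 3, 0, 4; outcome (B, L), payoffs (4, 0).
If Player 2 leads: Player 1's best replies are L→B, C→T, R→M; Player 2's induced payoffs 0, 1, -4; outcome (T, C), payoffs (7, 1).
Player 1 gets 4 moving first and 7 moving second, so Player 1 prefers to move second.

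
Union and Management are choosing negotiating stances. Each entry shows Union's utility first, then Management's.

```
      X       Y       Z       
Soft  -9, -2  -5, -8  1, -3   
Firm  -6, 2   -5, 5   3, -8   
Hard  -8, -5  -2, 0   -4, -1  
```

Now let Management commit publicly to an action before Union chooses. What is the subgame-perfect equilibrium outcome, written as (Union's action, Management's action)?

Backward induction with Management moving first.
- X: BR = Firm, leader payoff 2.
- Y: BR = Hard, leader payoff 0.
- Z: BR = Firm, leader payoff -8.
Management's induced payoffs are 2, 0, -8, so Management commits to X. Subgame-perfect outcome: (Firm, X) with payoffs (-6, 2).

(Firm, X)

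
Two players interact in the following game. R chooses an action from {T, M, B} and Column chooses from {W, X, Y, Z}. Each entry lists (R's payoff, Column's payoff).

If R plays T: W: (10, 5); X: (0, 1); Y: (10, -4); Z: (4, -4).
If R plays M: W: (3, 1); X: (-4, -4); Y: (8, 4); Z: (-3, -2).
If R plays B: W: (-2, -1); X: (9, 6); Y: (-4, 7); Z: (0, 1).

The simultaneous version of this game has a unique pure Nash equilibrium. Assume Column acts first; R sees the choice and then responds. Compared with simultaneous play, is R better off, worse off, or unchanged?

worse off

Backward induction with Column moving first.
- W: R compares 10, 3, -2 and picks T; Column would get 5.
- X: R compares 0, -4, 9 and picks B; Column would get 6.
- Y: R compares 10, 8, -4 and picks T; Column would get -4.
- Z: R compares 4, -3, 0 and picks T; Column would get -4.
Maximizing over 5, 6, -4, -4, Column chooses X. Subgame-perfect outcome: (B, X) with payoffs (9, 6).
Under simultaneous play:
R's best replies: W→T; X→B; Y→T; Z→T.
Column's best replies: T→W; M→Y; B→Y.
Only (T, W) has each player best-responding; Nash payoffs (10, 5).
R earns 9 sequentially versus 10 at the Nash outcome: worse off.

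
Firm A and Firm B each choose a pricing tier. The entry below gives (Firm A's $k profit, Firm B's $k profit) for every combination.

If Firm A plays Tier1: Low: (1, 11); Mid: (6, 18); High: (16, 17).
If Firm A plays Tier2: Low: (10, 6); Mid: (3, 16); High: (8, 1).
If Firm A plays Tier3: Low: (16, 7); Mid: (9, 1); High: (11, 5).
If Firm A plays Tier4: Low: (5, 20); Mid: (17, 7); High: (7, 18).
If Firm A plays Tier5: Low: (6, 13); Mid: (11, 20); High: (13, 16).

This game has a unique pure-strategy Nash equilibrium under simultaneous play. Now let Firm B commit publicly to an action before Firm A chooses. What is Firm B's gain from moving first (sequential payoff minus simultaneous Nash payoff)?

10

Firm A best-responds to each possible Firm B move:
- Low: BR = Tier3, leader payoff 7.
- Mid: BR = Tier4, leader payoff 7.
- High: BR = Tier1, leader payoff 17.
Maximizing over 7, 7, 17, Firm B chooses High. Subgame-perfect outcome: (Tier1, High) with payoffs (16, 17).
Now find the simultaneous Nash equilibrium.
Firm A's best replies: Low→Tier3; Mid→Tier4; High→Tier1.
Firm B's best replies: Tier1→Mid; Tier2→Mid; Tier3→Low; Tier4→Low; Tier5→Mid.
The unique mutual best reply is (Tier3, Low), giving (16, 7).
Firm B's commitment gain: 17 − 7 = 10.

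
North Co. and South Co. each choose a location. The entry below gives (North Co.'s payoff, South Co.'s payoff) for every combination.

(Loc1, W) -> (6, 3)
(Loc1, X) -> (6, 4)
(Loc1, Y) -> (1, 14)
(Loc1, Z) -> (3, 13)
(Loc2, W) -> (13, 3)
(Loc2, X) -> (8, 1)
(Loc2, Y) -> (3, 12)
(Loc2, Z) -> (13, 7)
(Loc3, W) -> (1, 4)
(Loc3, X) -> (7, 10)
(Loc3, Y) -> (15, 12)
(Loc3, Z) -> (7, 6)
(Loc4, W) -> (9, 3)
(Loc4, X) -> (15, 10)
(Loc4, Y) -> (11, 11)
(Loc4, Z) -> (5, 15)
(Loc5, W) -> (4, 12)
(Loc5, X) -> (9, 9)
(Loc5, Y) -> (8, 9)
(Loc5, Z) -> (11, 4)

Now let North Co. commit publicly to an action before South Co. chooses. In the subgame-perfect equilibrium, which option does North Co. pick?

Work backward from South Co.'s decision.
- Loc1 → South Co. plays Y (best of 3, 4, 14, 13); North Co. gets 1.
- Loc2 → South Co. plays Y (best of 3, 1, 12, 7); North Co. gets 3.
- Loc3 → South Co. plays Y (best of 4, 10, 12, 6); North Co. gets 15.
- Loc4 → South Co. plays Z (best of 3, 10, 11, 15); North Co. gets 5.
- Loc5 → South Co. plays W (best of 12, 9, 9, 4); North Co. gets 4.
North Co.'s induced payoffs are 1, 3, 15, 5, 4, so North Co. commits to Loc3. Subgame-perfect outcome: (Loc3, Y) with payoffs (15, 12).

Loc3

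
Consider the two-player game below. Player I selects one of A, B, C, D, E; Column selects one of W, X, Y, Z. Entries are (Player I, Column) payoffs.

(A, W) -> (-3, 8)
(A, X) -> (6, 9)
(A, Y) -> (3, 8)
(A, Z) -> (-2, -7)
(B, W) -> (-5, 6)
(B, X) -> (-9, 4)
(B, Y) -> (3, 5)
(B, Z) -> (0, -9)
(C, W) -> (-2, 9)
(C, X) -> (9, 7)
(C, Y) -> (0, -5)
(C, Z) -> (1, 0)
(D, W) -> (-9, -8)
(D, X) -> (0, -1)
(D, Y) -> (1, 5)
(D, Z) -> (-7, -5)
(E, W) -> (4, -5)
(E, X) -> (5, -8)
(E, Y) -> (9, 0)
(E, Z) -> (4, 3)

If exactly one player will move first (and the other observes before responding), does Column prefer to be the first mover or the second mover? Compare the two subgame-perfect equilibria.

If Player I leads: Column's best replies are A→X, B→W, C→W, D→Y, E→Z; Player I's induced payoffs 6, -5, -2, 1, 4; outcome (A, X), payoffs (6, 9).
If Column leads: Player I's best replies are W→E, X→C, Y→E, Z→E; Column's induced payoffs -5, 7, 0, 3; outcome (C, X), payoffs (9, 7).
Column gets 7 moving first and 9 moving second, so Column prefers to move second.

second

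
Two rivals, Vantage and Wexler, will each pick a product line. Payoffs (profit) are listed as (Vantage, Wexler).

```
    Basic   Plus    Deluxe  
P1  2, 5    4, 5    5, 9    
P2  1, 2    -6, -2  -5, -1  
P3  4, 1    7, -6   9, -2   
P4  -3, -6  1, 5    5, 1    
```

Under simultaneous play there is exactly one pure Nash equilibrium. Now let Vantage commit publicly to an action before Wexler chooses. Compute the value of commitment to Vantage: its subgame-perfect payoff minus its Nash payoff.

Wexler best-responds to each possible Vantage move:
- P1: BR = Deluxe, leader payoff 5.
- P2: BR = Basic, leader payoff 1.
- P3: BR = Basic, leader payoff 4.
- P4: BR = Plus, leader payoff 1.
Maximizing over 5, 1, 4, 1, Vantage chooses P1. Subgame-perfect outcome: (P1, Deluxe) with payoffs (5, 9).
Under simultaneous play:
Vantage's best replies: Basic→P3; Plus→P3; Deluxe→P3.
Wexler's best replies: P1→Deluxe; P2→Basic; P3→Basic; P4→Plus.
Only (P3, Basic) has each player best-responding; Nash payoffs (4, 1).
Vantage's commitment gain: 5 − 4 = 1.

1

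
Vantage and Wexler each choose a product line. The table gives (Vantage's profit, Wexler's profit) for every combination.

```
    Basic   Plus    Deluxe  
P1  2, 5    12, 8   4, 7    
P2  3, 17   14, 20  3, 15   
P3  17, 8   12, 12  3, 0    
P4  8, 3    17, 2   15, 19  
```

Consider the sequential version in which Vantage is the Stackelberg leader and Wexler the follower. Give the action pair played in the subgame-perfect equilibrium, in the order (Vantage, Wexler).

(P4, Deluxe)

Wexler best-responds to each possible Vantage move:
- P1: BR = Plus, leader payoff 12.
- P2: BR = Plus, leader payoff 14.
- P3: BR = Plus, leader payoff 12.
- P4: BR = Deluxe, leader payoff 15.
Among 12, 14, 12, 15, the best is 15 at P4. Subgame-perfect outcome: (P4, Deluxe) with payoffs (15, 19).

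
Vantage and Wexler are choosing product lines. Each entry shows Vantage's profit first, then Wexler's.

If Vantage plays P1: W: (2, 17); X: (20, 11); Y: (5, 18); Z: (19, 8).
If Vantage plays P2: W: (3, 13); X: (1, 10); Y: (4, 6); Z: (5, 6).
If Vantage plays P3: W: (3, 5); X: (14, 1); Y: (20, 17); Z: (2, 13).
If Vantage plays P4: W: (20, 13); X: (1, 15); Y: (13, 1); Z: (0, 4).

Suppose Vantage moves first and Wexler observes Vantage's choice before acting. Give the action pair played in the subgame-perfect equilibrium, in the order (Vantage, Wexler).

(P3, Y)

Solve by backward induction (Vantage leads).
- P1 → Wexler plays Y (best of 17, 11, 18, 8); Vantage gets 5.
- P2 → Wexler plays W (best of 13, 10, 6, 6); Vantage gets 3.
- P3 → Wexler plays Y (best of 5, 1, 17, 13); Vantage gets 20.
- P4 → Wexler plays X (best of 13, 15, 1, 4); Vantage gets 1.
Maximizing over 5, 3, 20, 1, Vantage chooses P3. Subgame-perfect outcome: (P3, Y) with payoffs (20, 17).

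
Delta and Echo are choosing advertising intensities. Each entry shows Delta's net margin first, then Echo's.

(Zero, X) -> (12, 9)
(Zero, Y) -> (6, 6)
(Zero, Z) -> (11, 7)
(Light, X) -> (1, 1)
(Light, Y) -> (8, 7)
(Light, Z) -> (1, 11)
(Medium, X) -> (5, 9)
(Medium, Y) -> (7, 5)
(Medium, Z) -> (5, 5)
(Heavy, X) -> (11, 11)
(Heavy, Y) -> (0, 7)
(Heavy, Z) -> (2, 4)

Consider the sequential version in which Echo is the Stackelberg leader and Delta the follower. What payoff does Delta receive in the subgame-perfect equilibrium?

12

Backward induction with Echo moving first.
- X: Delta compares 12, 1, 5, 11 and picks Zero; Echo would get 9.
- Y: Delta compares 6, 8, 7, 0 and picks Light; Echo would get 7.
- Z: Delta compares 11, 1, 5, 2 and picks Zero; Echo would get 7.
Maximizing over 9, 7, 7, Echo chooses X. Subgame-perfect outcome: (Zero, X) with payoffs (12, 9).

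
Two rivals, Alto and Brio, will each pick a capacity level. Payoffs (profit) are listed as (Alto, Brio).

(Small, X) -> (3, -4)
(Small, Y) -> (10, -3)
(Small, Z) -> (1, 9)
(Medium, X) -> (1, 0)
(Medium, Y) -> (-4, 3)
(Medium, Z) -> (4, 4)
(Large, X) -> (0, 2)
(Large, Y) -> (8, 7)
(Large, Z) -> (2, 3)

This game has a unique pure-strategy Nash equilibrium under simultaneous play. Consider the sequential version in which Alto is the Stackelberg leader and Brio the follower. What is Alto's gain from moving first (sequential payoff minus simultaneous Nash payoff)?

Solve by backward induction (Alto leads).
- Small: Brio compares -4, -3, 9 and picks Z; Alto would get 1.
- Medium: Brio compares 0, 3, 4 and picks Z; Alto would get 4.
- Large: Brio compares 2, 7, 3 and picks Y; Alto would get 8.
Maximizing over 1, 4, 8, Alto chooses Large. Subgame-perfect outcome: (Large, Y) with payoffs (8, 7).
For the simultaneous game, intersect best replies.
Alto's best replies: X→Small; Y→Small; Z→Medium.
Brio's best replies: Small→Z; Medium→Z; Large→Y.
The unique mutual best reply is (Medium, Z), giving (4, 4).
Alto's commitment gain: 8 − 4 = 4.

4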